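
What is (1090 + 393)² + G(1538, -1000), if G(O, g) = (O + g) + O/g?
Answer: 1099912731/500 ≈ 2.1998e+6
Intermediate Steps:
G(O, g) = O + g + O/g
(1090 + 393)² + G(1538, -1000) = (1090 + 393)² + (1538 - 1000 + 1538/(-1000)) = 1483² + (1538 - 1000 + 1538*(-1/1000)) = 2199289 + (1538 - 1000 - 769/500) = 2199289 + 268231/500 = 1099912731/500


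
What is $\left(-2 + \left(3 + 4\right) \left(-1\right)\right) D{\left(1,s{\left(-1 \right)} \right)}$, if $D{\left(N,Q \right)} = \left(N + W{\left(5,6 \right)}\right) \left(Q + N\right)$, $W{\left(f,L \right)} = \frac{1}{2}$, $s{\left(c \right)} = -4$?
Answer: $\frac{81}{2} \approx 40.5$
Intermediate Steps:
$W{\left(f,L \right)} = \frac{1}{2}$
$D{\left(N,Q \right)} = \left(\frac{1}{2} + N\right) \left(N + Q\right)$ ($D{\left(N,Q \right)} = \left(N + \frac{1}{2}\right) \left(Q + N\right) = \left(\frac{1}{2} + N\right) \left(N + Q\right)$)
$\left(-2 + \left(3 + 4\right) \left(-1\right)\right) D{\left(1,s{\left(-1 \right)} \right)} = \left(-2 + \left(3 + 4\right) \left(-1\right)\right) \left(1^{2} + \frac{1}{2} \cdot 1 + \frac{1}{2} \left(-4\right) + 1 \left(-4\right)\right) = \left(-2 + 7 \left(-1\right)\right) \left(1 + \frac{1}{2} - 2 - 4\right) = \left(-2 - 7\right) \left(- \frac{9}{2}\right) = \left(-9\right) \left(- \frac{9}{2}\right) = \frac{81}{2}$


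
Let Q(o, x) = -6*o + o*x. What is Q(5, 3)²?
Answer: 225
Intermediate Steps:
Q(5, 3)² = (5*(-6 + 3))² = (5*(-3))² = (-15)² = 225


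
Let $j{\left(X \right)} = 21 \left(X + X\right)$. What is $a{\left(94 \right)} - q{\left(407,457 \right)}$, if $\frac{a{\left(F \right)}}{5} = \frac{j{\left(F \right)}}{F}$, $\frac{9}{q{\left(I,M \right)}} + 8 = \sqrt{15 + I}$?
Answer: $\frac{37554}{179} - \frac{9 \sqrt{422}}{358} \approx 209.28$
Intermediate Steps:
$j{\left(X \right)} = 42 X$ ($j{\left(X \right)} = 21 \cdot 2 X = 42 X$)
$q{\left(I,M \right)} = \frac{9}{-8 + \sqrt{15 + I}}$
$a{\left(F \right)} = 210$ ($a{\left(F \right)} = 5 \frac{42 F}{F} = 5 \cdot 42 = 210$)
$a{\left(94 \right)} - q{\left(407,457 \right)} = 210 - \frac{9}{-8 + \sqrt{15 + 407}} = 210 - \frac{9}{-8 + \sqrt{422}}$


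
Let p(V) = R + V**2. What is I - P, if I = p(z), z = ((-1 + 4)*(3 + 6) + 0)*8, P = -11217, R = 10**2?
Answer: 57973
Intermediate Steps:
R = 100
z = 216 (z = (3*9 + 0)*8 = (27 + 0)*8 = 27*8 = 216)
p(V) = 100 + V**2
I = 46756 (I = 100 + 216**2 = 100 + 46656 = 46756)
I - P = 46756 - 1*(-11217) = 46756 + 11217 = 57973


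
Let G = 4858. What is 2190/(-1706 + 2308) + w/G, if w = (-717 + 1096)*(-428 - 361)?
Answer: -12098403/208894 ≈ -57.916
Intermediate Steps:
w = -299031 (w = 379*(-789) = -299031)
2190/(-1706 + 2308) + w/G = 2190/(-1706 + 2308) - 299031/4858 = 2190/602 - 299031*1/4858 = 2190*(1/602) - 299031/4858 = 1095/301 - 299031/4858 = -12098403/208894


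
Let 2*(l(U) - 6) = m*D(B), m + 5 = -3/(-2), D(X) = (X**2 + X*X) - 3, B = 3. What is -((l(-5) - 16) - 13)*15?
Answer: 2955/4 ≈ 738.75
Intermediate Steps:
D(X) = -3 + 2*X**2 (D(X) = (X**2 + X**2) - 3 = 2*X**2 - 3 = -3 + 2*X**2)
m = -7/2 (m = -5 - 3/(-2) = -5 - 3*(-1/2) = -5 + 3/2 = -7/2 ≈ -3.5000)
l(U) = -81/4 (l(U) = 6 + (-7*(-3 + 2*3**2)/2)/2 = 6 + (-7*(-3 + 2*9)/2)/2 = 6 + (-7*(-3 + 18)/2)/2 = 6 + (-7/2*15)/2 = 6 + (1/2)*(-105/2) = 6 - 105/4 = -81/4)
-((l(-5) - 16) - 13)*15 = -((-81/4 - 16) - 13)*15 = -(-145/4 - 13)*15 = -(-197)*15/4 = -1*(-2955/4) = 2955/4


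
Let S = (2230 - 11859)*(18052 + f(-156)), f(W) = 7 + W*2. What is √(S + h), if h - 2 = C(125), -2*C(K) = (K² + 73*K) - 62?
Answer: I*√170898205 ≈ 13073.0*I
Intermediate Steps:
f(W) = 7 + 2*W
C(K) = 31 - 73*K/2 - K²/2 (C(K) = -((K² + 73*K) - 62)/2 = -(-62 + K² + 73*K)/2 = 31 - 73*K/2 - K²/2)
S = -170885863 (S = (2230 - 11859)*(18052 + (7 + 2*(-156))) = -9629*(18052 + (7 - 312)) = -9629*(18052 - 305) = -9629*17747 = -170885863)
h = -12342 (h = 2 + (31 - 73/2*125 - ½*125²) = 2 + (31 - 9125/2 - ½*15625) = 2 + (31 - 9125/2 - 15625/2) = 2 - 12344 = -12342)
√(S + h) = √(-170885863 - 12342) = √(-170898205) = I*√170898205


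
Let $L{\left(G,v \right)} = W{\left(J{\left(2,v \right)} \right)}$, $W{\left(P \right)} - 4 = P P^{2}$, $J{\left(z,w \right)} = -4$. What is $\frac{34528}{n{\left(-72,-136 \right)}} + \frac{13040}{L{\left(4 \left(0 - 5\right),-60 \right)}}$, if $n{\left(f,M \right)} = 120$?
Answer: $\frac{352}{5} \approx 70.4$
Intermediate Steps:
$W{\left(P \right)} = 4 + P^{3}$ ($W{\left(P \right)} = 4 + P P^{2} = 4 + P^{3}$)
$L{\left(G,v \right)} = -60$ ($L{\left(G,v \right)} = 4 + \left(-4\right)^{3} = 4 - 64 = -60$)
$\frac{34528}{n{\left(-72,-136 \right)}} + \frac{13040}{L{\left(4 \left(0 - 5\right),-60 \right)}} = \frac{34528}{120} + \frac{13040}{-60} = 34528 \cdot \frac{1}{120} + 13040 \left(- \frac{1}{60}\right) = \frac{4316}{15} - \frac{652}{3} = \frac{352}{5}$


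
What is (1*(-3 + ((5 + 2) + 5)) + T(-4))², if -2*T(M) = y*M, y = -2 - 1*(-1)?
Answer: 49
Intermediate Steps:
y = -1 (y = -2 + 1 = -1)
T(M) = M/2 (T(M) = -(-1)*M/2 = M/2)
(1*(-3 + ((5 + 2) + 5)) + T(-4))² = (1*(-3 + ((5 + 2) + 5)) + (½)*(-4))² = (1*(-3 + (7 + 5)) - 2)² = (1*(-3 + 12) - 2)² = (1*9 - 2)² = (9 - 2)² = 7² = 49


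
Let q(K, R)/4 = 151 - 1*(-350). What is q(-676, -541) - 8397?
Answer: -6393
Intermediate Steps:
q(K, R) = 2004 (q(K, R) = 4*(151 - 1*(-350)) = 4*(151 + 350) = 4*501 = 2004)
q(-676, -541) - 8397 = 2004 - 8397 = -6393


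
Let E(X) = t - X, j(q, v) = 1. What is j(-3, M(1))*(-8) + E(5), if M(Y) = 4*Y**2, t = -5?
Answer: -18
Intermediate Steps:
E(X) = -5 - X
j(-3, M(1))*(-8) + E(5) = 1*(-8) + (-5 - 1*5) = -8 + (-5 - 5) = -8 - 10 = -18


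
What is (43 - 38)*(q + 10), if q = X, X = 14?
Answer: 120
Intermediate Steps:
q = 14
(43 - 38)*(q + 10) = (43 - 38)*(14 + 10) = 5*24 = 120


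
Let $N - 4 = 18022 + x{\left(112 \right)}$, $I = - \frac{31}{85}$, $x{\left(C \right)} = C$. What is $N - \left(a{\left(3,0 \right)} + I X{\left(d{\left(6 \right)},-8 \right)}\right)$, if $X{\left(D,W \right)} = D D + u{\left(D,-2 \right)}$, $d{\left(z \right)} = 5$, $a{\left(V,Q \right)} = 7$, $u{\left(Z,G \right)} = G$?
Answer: $\frac{1541848}{85} \approx 18139.0$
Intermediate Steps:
$I = - \frac{31}{85}$ ($I = \left(-31\right) \frac{1}{85} = - \frac{31}{85} \approx -0.36471$)
$X{\left(D,W \right)} = -2 + D^{2}$ ($X{\left(D,W \right)} = D D - 2 = D^{2} - 2 = -2 + D^{2}$)
$N = 18138$ ($N = 4 + \left(18022 + 112\right) = 4 + 18134 = 18138$)
$N - \left(a{\left(3,0 \right)} + I X{\left(d{\left(6 \right)},-8 \right)}\right) = 18138 - \left(7 - \frac{31 \left(-2 + 5^{2}\right)}{85}\right) = 18138 - \left(7 - \frac{31 \left(-2 + 25\right)}{85}\right) = 18138 - \left(7 - \frac{713}{85}\right) = 18138 - - \frac{118}{85} = 18138 + \frac{118}{85} = \frac{1541848}{85}$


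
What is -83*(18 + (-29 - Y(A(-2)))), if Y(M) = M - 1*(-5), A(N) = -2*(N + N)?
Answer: 1992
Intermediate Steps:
A(N) = -4*N
Y(M) = 5 + M (Y(M) = M + 5 = 5 + M)
-83*(18 + (-29 - Y(A(-2)))) = -83*(18 + (-29 - (5 - 4*(-2)))) = -83*(18 + (-29 - (5 + 8))) = -83*(18 + (-29 - 1*13)) = -83*(18 + (-29 - 13)) = -83*(18 - 42) = -83*(-24) = 1992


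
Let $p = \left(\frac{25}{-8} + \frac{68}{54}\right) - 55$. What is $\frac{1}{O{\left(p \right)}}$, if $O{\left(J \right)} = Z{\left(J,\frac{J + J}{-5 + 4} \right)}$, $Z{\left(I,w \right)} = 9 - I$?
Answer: $\frac{216}{14227} \approx 0.015182$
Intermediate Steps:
$p = - \frac{12283}{216}$ ($p = \left(25 \left(- \frac{1}{8}\right) + 68 \cdot \frac{1}{54}\right) - 55 = \left(- \frac{25}{8} + \frac{34}{27}\right) - 55 = - \frac{403}{216} - 55 = - \frac{12283}{216} \approx -56.866$)
$O{\left(J \right)} = 9 - J$
$\frac{1}{O{\left(p \right)}} = \frac{1}{9 - - \frac{12283}{216}} = \frac{1}{9 + \frac{12283}{216}} = \frac{1}{\frac{14227}{216}} = \frac{216}{14227}$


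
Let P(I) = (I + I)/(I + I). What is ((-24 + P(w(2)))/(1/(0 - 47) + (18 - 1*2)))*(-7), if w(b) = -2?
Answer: 7567/751 ≈ 10.076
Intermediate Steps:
P(I) = 1 (P(I) = (2*I)/((2*I)) = (2*I)*(1/(2*I)) = 1)
((-24 + P(w(2)))/(1/(0 - 47) + (18 - 1*2)))*(-7) = ((-24 + 1)/(1/(0 - 47) + (18 - 1*2)))*(-7) = -23/(1/(-47) + (18 - 2))*(-7) = -23/(-1/47 + 16)*(-7) = -23/751/47*(-7) = -23*47/751*(-7) = -1081/751*(-7) = 7567/751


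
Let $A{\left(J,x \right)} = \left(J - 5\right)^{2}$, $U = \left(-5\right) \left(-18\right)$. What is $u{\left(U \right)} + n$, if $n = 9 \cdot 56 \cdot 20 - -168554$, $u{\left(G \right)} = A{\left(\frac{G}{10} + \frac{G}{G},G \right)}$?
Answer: $178659$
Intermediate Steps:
$U = 90$
$A{\left(J,x \right)} = \left(-5 + J\right)^{2}$
$u{\left(G \right)} = \left(-4 + \frac{G}{10}\right)^{2}$ ($u{\left(G \right)} = \left(-5 + \left(\frac{G}{10} + \frac{G}{G}\right)\right)^{2} = \left(-5 + \left(G \frac{1}{10} + 1\right)\right)^{2} = \left(-5 + \left(\frac{G}{10} + 1\right)\right)^{2} = \left(-5 + \left(1 + \frac{G}{10}\right)\right)^{2} = \left(-4 + \frac{G}{10}\right)^{2}$)
$n = 178634$ ($n = 504 \cdot 20 + 168554 = 10080 + 168554 = 178634$)
$u{\left(U \right)} + n = \frac{\left(-40 + 90\right)^{2}}{100} + 178634 = \frac{50^{2}}{100} + 178634 = \frac{1}{100} \cdot 2500 + 178634 = 25 + 178634 = 178659$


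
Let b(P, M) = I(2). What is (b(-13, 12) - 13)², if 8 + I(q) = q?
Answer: 361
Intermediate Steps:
I(q) = -8 + q
b(P, M) = -6 (b(P, M) = -8 + 2 = -6)
(b(-13, 12) - 13)² = (-6 - 13)² = (-19)² = 361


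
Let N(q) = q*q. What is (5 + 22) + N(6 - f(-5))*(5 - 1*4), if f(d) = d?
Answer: 148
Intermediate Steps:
N(q) = q**2
(5 + 22) + N(6 - f(-5))*(5 - 1*4) = (5 + 22) + (6 - 1*(-5))**2*(5 - 1*4) = 27 + (6 + 5)**2*(5 - 4) = 27 + 11**2*1 = 27 + 121*1 = 27 + 121 = 148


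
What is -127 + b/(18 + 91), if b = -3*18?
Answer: -13897/109 ≈ -127.50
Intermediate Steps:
b = -54
-127 + b/(18 + 91) = -127 - 54/(18 + 91) = -127 - 54/109 = -13897/109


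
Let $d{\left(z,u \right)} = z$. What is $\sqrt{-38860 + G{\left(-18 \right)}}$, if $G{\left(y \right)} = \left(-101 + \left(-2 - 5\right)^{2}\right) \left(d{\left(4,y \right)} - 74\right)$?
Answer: $2 i \sqrt{8805} \approx 187.67 i$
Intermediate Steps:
$G{\left(y \right)} = 3640$ ($G{\left(y \right)} = \left(-101 + \left(-2 - 5\right)^{2}\right) \left(4 - 74\right) = \left(-101 + \left(-7\right)^{2}\right) \left(-70\right) = \left(-101 + 49\right) \left(-70\right) = \left(-52\right) \left(-70\right) = 3640$)
$\sqrt{-38860 + G{\left(-18 \right)}} = \sqrt{-38860 + 3640} = \sqrt{-35220} = 2 i \sqrt{8805}$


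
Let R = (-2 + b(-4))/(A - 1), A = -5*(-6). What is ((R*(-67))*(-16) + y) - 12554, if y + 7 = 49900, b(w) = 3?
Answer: 1083903/29 ≈ 37376.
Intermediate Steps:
A = 30
R = 1/29 (R = (-2 + 3)/(30 - 1) = 1/29 ≈ 0.034483)
y = 49893 (y = -7 + 49900 = 49893)
((R*(-67))*(-16) + y) - 12554 = (((1/29)*(-67))*(-16) + 49893) - 12554 = (-67/29*(-16) + 49893) - 12554 = (1072/29 + 49893) - 12554 = 1447969/29 - 12554 = 1083903/29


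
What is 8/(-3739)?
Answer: -8/3739 ≈ -0.0021396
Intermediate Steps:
8/(-3739) = -1/3739*8 = -8/3739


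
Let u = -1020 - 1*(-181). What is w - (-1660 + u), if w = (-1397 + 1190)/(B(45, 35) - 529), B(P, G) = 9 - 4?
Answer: 1309683/524 ≈ 2499.4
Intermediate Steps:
u = -839 (u = -1020 + 181 = -839)
B(P, G) = 5
w = 207/524 (w = (-1397 + 1190)/(5 - 529) = -207/(-524) = -207*(-1/524) = 207/524 ≈ 0.39504)
w - (-1660 + u) = 207/524 - (-1660 - 839) = 207/524 - 1*(-2499) = 207/524 + 2499 = 1309683/524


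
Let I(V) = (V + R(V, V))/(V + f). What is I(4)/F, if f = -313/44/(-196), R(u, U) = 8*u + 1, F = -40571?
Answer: -319088/1412235939 ≈ -0.00022595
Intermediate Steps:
R(u, U) = 1 + 8*u
f = 313/8624 (f = -313*1/44*(-1/196) = -313/44*(-1/196) = 313/8624 ≈ 0.036294)
I(V) = (1 + 9*V)/(313/8624 + V) (I(V) = (V + (1 + 8*V))/(V + 313/8624) = (1 + 9*V)/(313/8624 + V))
I(4)/F = (8624*(1 + 9*4)/(313 + 8624*4))/(-40571) = (8624*(1 + 36)/(313 + 34496))*(-1/40571) = (8624*37/34809)*(-1/40571) = (8624*(1/34809)*37)*(-1/40571) = (319088/34809)*(-1/40571) = -319088/1412235939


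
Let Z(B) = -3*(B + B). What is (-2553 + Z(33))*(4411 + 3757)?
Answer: -22470168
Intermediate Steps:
Z(B) = -6*B
(-2553 + Z(33))*(4411 + 3757) = (-2553 - 6*33)*(4411 + 3757) = (-2553 - 198)*8168 = -2751*8168 = -22470168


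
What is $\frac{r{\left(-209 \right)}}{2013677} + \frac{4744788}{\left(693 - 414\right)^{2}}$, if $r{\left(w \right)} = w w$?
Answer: $\frac{167681941021}{2749940901} \approx 60.977$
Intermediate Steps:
$r{\left(w \right)} = w^{2}$
$\frac{r{\left(-209 \right)}}{2013677} + \frac{4744788}{\left(693 - 414\right)^{2}} = \frac{\left(-209\right)^{2}}{2013677} + \frac{4744788}{\left(693 - 414\right)^{2}} = 43681 \cdot \frac{1}{2013677} + \frac{4744788}{279^{2}} = \frac{2299}{105983} + \frac{4744788}{77841} = \frac{2299}{105983} + 4744788 \cdot \frac{1}{77841} = \frac{2299}{105983} + \frac{1581596}{25947} = \frac{167681941021}{2749940901}$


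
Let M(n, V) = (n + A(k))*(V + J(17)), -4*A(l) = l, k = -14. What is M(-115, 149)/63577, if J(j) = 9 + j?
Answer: -39025/127154 ≈ -0.30691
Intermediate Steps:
A(l) = -l/4
M(n, V) = (26 + V)*(7/2 + n) (M(n, V) = (n - 1/4*(-14))*(V + (9 + 17)) = (n + 7/2)*(V + 26) = (7/2 + n)*(26 + V) = (26 + V)*(7/2 + n))
M(-115, 149)/63577 = (91 + 26*(-115) + (7/2)*149 + 149*(-115))/63577 = (91 - 2990 + 1043/2 - 17135)*(1/63577) = -39025/2*1/63577 = -39025/127154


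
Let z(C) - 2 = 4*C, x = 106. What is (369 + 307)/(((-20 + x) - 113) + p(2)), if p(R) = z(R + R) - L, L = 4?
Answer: -52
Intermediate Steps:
z(C) = 2 + 4*C
p(R) = -2 + 8*R (p(R) = (2 + 4*(R + R)) - 1*4 = (2 + 4*(2*R)) - 4 = (2 + 8*R) - 4 = -2 + 8*R)
(369 + 307)/(((-20 + x) - 113) + p(2)) = (369 + 307)/(((-20 + 106) - 113) + (-2 + 8*2)) = 676/((86 - 113) + (-2 + 16)) = 676/(-27 + 14) = 676/(-13) = 676*(-1/13) = -52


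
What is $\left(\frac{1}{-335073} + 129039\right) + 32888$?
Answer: $\frac{54257365670}{335073} \approx 1.6193 \cdot 10^{5}$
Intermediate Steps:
$\left(\frac{1}{-335073} + 129039\right) + 32888 = \left(- \frac{1}{335073} + 129039\right) + 32888 = \frac{43237484846}{335073} + 32888 = \frac{54257365670}{335073}$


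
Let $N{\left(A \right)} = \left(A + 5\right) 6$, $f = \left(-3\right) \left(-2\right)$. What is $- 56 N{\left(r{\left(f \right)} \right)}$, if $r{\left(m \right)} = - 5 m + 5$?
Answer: $6720$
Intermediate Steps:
$f = 6$
$r{\left(m \right)} = 5 - 5 m$
$N{\left(A \right)} = 30 + 6 A$ ($N{\left(A \right)} = \left(5 + A\right) 6 = 30 + 6 A$)
$- 56 N{\left(r{\left(f \right)} \right)} = - 56 \left(30 + 6 \left(5 - 30\right)\right) = - 56 \left(30 + 6 \left(-25\right)\right) = - 56 \left(30 - 150\right) = \left(-56\right) \left(-120\right) = 6720$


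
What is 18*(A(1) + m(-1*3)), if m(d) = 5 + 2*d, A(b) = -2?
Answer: -54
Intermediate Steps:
18*(A(1) + m(-1*3)) = 18*(-2 + (5 + 2*(-1*3))) = 18*(-2 + (5 + 2*(-3))) = 18*(-2 + (5 - 6)) = 18*(-2 - 1) = 18*(-3) = -54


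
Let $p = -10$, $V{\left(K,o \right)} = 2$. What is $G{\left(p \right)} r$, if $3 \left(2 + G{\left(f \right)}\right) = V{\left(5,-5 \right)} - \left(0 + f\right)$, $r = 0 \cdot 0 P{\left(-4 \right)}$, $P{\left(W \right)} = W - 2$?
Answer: $0$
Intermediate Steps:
$P{\left(W \right)} = -2 + W$ ($P{\left(W \right)} = W - 2 = -2 + W$)
$r = 0$ ($r = 0 \cdot 0 \left(-2 - 4\right) = 0 \left(-6\right) = 0$)
$G{\left(f \right)} = - \frac{4}{3} - \frac{f}{3}$ ($G{\left(f \right)} = -2 + \frac{2 - \left(0 + f\right)}{3} = -2 + \frac{2 - f}{3} = -2 - \left(- \frac{2}{3} + \frac{f}{3}\right) = - \frac{4}{3} - \frac{f}{3}$)
$G{\left(p \right)} r = \left(- \frac{4}{3} - - \frac{10}{3}\right) 0 = \left(- \frac{4}{3} + \frac{10}{3}\right) 0 = 2 \cdot 0 = 0$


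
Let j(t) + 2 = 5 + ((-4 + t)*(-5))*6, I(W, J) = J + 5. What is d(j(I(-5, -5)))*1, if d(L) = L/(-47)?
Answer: -123/47 ≈ -2.6170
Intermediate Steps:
I(W, J) = 5 + J
j(t) = 123 - 30*t (j(t) = -2 + (5 + ((-4 + t)*(-5))*6) = -2 + (5 + (20 - 5*t)*6) = -2 + (5 + (120 - 30*t)) = -2 + (125 - 30*t) = 123 - 30*t)
d(L) = -L/47 (d(L) = L*(-1/47) = -L/47)
d(j(I(-5, -5)))*1 = -(123 - 30*(5 - 5))/47*1 = -(123 - 30*0)/47*1 = -(123 + 0)/47*1 = -1/47*123*1 = -123/47*1 = -123/47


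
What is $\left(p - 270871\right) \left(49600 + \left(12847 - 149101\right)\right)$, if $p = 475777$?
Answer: $-17755924524$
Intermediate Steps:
$\left(p - 270871\right) \left(49600 + \left(12847 - 149101\right)\right) = \left(475777 - 270871\right) \left(49600 + \left(12847 - 149101\right)\right) = 204906 \left(49600 + \left(12847 - 149101\right)\right) = 204906 \left(49600 - 136254\right) = 204906 \left(-86654\right) = -17755924524$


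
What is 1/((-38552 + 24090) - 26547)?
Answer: -1/41009 ≈ -2.4385e-5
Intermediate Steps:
1/((-38552 + 24090) - 26547) = 1/(-14462 - 26547) = 1/(-41009) = -1/41009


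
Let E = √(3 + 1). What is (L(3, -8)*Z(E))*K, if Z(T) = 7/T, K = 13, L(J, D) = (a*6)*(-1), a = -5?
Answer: 1365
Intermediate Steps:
L(J, D) = 30 (L(J, D) = -5*6*(-1) = -30*(-1) = 30)
E = 2 (E = √4 = 2)
(L(3, -8)*Z(E))*K = (30*(7/2))*13 = 105*13 = 1365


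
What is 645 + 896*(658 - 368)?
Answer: 260485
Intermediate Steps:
645 + 896*(658 - 368) = 645 + 896*290 = 645 + 259840 = 260485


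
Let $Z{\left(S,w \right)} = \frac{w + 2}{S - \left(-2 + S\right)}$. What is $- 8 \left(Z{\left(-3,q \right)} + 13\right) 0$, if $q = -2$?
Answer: $0$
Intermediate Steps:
$Z{\left(S,w \right)} = 1 + \frac{w}{2}$ ($Z{\left(S,w \right)} = \frac{2 + w}{2} = \left(2 + w\right) \frac{1}{2} = 1 + \frac{w}{2}$)
$- 8 \left(Z{\left(-3,q \right)} + 13\right) 0 = - 8 \left(\left(1 + \frac{1}{2} \left(-2\right)\right) + 13\right) 0 = - 8 \left(\left(1 - 1\right) + 13\right) 0 = - 8 \left(0 + 13\right) 0 = \left(-8\right) 13 \cdot 0 = \left(-104\right) 0 = 0$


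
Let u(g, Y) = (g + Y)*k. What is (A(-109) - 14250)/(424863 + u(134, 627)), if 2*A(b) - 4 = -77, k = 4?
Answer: -28573/855814 ≈ -0.033387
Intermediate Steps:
A(b) = -73/2 (A(b) = 2 + (½)*(-77) = 2 - 77/2 = -73/2)
u(g, Y) = 4*Y + 4*g (u(g, Y) = (g + Y)*4 = (Y + g)*4 = 4*Y + 4*g)
(A(-109) - 14250)/(424863 + u(134, 627)) = (-73/2 - 14250)/(424863 + (4*627 + 4*134)) = -28573/(2*(424863 + (2508 + 536))) = -28573/(2*(424863 + 3044)) = -28573/2/427907 = -28573/2*1/427907 = -28573/855814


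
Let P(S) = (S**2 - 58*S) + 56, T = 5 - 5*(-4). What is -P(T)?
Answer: 769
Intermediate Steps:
T = 25 (T = 5 + 20 = 25)
P(S) = 56 + S**2 - 58*S
-P(T) = -(56 + 25**2 - 58*25) = -(56 + 625 - 1450) = -1*(-769) = 769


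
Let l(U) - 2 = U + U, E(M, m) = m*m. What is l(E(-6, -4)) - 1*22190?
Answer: -22156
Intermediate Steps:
E(M, m) = m²
l(U) = 2 + 2*U (l(U) = 2 + (U + U) = 2 + 2*U)
l(E(-6, -4)) - 1*22190 = (2 + 2*(-4)²) - 1*22190 = (2 + 2*16) - 22190 = (2 + 32) - 22190 = 34 - 22190 = -22156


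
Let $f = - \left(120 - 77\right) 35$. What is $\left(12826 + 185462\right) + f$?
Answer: $196783$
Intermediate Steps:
$f = -1505$ ($f = - 43 \cdot 35 = \left(-1\right) 1505 = -1505$)
$\left(12826 + 185462\right) + f = \left(12826 + 185462\right) - 1505 = 198288 - 1505 = 196783$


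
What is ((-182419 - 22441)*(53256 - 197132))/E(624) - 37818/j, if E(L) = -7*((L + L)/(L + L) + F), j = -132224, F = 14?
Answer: -389722800151775/1388352 ≈ -2.8071e+8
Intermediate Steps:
E(L) = -105 (E(L) = -7*((L + L)/(L + L) + 14) = -7*((2*L)/((2*L)) + 14) = -7*((2*L)*(1/(2*L)) + 14) = -7*(1 + 14) = -7*15 = -105)
((-182419 - 22441)*(53256 - 197132))/E(624) - 37818/j = ((-182419 - 22441)*(53256 - 197132))/(-105) - 37818/(-132224) = -204860*(-143876)*(-1/105) - 37818*(-1/132224) = 29474437360*(-1/105) + 18909/66112 = -5894887472/21 + 18909/66112 = -389722800151775/1388352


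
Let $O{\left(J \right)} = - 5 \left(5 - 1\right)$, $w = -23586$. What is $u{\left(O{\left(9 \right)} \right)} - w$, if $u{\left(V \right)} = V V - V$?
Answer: $24006$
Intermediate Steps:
$O{\left(J \right)} = -20$ ($O{\left(J \right)} = \left(-5\right) 4 = -20$)
$u{\left(V \right)} = V^{2} - V$
$u{\left(O{\left(9 \right)} \right)} - w = - 20 \left(-1 - 20\right) - -23586 = \left(-20\right) \left(-21\right) + 23586 = 420 + 23586 = 24006$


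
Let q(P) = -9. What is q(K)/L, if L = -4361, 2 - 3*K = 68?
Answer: 9/4361 ≈ 0.0020637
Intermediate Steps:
K = -22 (K = ⅔ - ⅓*68 = ⅔ - 68/3 = -22)
q(K)/L = -9/(-4361) = -9*(-1/4361) = 9/4361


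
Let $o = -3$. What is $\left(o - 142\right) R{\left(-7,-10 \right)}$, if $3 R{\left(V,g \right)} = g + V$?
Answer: $\frac{2465}{3} \approx 821.67$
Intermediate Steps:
$R{\left(V,g \right)} = \frac{V}{3} + \frac{g}{3}$ ($R{\left(V,g \right)} = \frac{g + V}{3} = \frac{V + g}{3} = \frac{V}{3} + \frac{g}{3}$)
$\left(o - 142\right) R{\left(-7,-10 \right)} = \left(-3 - 142\right) \left(\frac{1}{3} \left(-7\right) + \frac{1}{3} \left(-10\right)\right) = - 145 \left(- \frac{7}{3} - \frac{10}{3}\right) = \left(-145\right) \left(- \frac{17}{3}\right) = \frac{2465}{3}$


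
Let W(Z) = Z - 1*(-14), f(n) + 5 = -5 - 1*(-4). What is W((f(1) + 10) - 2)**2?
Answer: 256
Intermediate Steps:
f(n) = -6 (f(n) = -5 + (-5 - 1*(-4)) = -5 + (-5 + 4) = -5 - 1 = -6)
W(Z) = 14 + Z (W(Z) = Z + 14 = 14 + Z)
W((f(1) + 10) - 2)**2 = (14 + ((-6 + 10) - 2))**2 = (14 + (4 - 2))**2 = (14 + 2)**2 = 16**2 = 256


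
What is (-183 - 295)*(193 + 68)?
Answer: -124758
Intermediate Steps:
(-183 - 295)*(193 + 68) = -478*261 = -124758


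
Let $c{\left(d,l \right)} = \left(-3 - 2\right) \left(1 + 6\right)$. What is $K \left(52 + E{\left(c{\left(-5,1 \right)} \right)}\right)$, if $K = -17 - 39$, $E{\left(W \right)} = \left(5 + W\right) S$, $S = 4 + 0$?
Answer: $3808$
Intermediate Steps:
$c{\left(d,l \right)} = -35$ ($c{\left(d,l \right)} = \left(-5\right) 7 = -35$)
$S = 4$
$E{\left(W \right)} = 20 + 4 W$ ($E{\left(W \right)} = \left(5 + W\right) 4 = 20 + 4 W$)
$K = -56$
$K \left(52 + E{\left(c{\left(-5,1 \right)} \right)}\right) = - 56 \left(52 + \left(20 + 4 \left(-35\right)\right)\right) = - 56 \left(52 + \left(20 - 140\right)\right) = - 56 \left(52 - 120\right) = \left(-56\right) \left(-68\right) = 3808$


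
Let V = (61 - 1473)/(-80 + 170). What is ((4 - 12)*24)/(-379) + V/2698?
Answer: 11521573/23007195 ≈ 0.50078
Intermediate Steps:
V = -706/45 (V = -1412/90 = -1412*1/90 = -706/45 ≈ -15.689)
((4 - 12)*24)/(-379) + V/2698 = ((4 - 12)*24)/(-379) - 706/45/2698 = -8*24*(-1/379) - 706/45*1/2698 = -192*(-1/379) - 353/60705 = 192/379 - 353/60705 = 11521573/23007195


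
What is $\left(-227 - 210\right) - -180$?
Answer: $-257$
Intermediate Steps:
$\left(-227 - 210\right) - -180 = -437 + 180 = -257$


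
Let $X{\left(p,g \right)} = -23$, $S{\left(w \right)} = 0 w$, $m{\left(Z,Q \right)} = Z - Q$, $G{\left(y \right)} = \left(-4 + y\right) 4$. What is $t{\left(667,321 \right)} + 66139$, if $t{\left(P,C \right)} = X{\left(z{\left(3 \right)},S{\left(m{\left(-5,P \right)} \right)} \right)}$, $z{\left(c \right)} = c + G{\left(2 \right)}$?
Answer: $66116$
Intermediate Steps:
$G{\left(y \right)} = -16 + 4 y$
$S{\left(w \right)} = 0$
$z{\left(c \right)} = -8 + c$ ($z{\left(c \right)} = c + \left(-16 + 4 \cdot 2\right) = c + \left(-16 + 8\right) = c - 8 = -8 + c$)
$t{\left(P,C \right)} = -23$
$t{\left(667,321 \right)} + 66139 = -23 + 66139 = 66116$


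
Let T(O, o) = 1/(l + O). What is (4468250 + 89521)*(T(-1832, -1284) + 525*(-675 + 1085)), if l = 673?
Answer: 1137048776224479/1159 ≈ 9.8106e+11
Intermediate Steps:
T(O, o) = 1/(673 + O)
(4468250 + 89521)*(T(-1832, -1284) + 525*(-675 + 1085)) = (4468250 + 89521)*(1/(673 - 1832) + 525*(-675 + 1085)) = 4557771*(1/(-1159) + 525*410) = 4557771*(-1/1159 + 215250) = 4557771*(249474749/1159) = 1137048776224479/1159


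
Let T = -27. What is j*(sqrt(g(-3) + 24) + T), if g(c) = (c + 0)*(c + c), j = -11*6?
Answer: 1782 - 66*sqrt(42) ≈ 1354.3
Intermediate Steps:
j = -66
g(c) = 2*c**2 (g(c) = c*(2*c) = 2*c**2)
j*(sqrt(g(-3) + 24) + T) = -66*(sqrt(2*(-3)**2 + 24) - 27) = -66*(sqrt(2*9 + 24) - 27) = -66*(sqrt(18 + 24) - 27) = -66*(sqrt(42) - 27) = -66*(-27 + sqrt(42)) = 1782 - 66*sqrt(42)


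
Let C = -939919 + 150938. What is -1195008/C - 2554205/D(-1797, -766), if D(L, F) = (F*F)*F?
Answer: 539117654575873/354611531097176 ≈ 1.5203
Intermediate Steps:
C = -788981
D(L, F) = F³ (D(L, F) = F²*F = F³)
-1195008/C - 2554205/D(-1797, -766) = -1195008/(-788981) - 2554205/((-766)³) = -1195008*(-1/788981) - 2554205/(-449455096) = 1195008/788981 - 2554205*(-1/449455096) = 1195008/788981 + 2554205/449455096 = 539117654575873/354611531097176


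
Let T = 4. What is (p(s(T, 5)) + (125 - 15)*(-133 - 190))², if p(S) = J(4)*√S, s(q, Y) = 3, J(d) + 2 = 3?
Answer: (35530 - √3)² ≈ 1.2623e+9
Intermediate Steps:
J(d) = 1 (J(d) = -2 + 3 = 1)
p(S) = √S (p(S) = 1*√S = √S)
(p(s(T, 5)) + (125 - 15)*(-133 - 190))² = (√3 + (125 - 15)*(-133 - 190))² = (√3 + 110*(-323))² = (√3 - 35530)² = (-35530 + √3)²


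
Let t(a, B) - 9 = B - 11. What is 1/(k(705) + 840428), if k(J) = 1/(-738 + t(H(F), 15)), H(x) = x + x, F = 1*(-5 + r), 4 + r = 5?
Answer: 725/609310299 ≈ 1.1899e-6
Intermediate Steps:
r = 1 (r = -4 + 5 = 1)
F = -4 (F = 1*(-5 + 1) = 1*(-4) = -4)
H(x) = 2*x
t(a, B) = -2 + B (t(a, B) = 9 + (B - 11) = 9 + (-11 + B) = -2 + B)
k(J) = -1/725 (k(J) = 1/(-738 + (-2 + 15)) = 1/(-738 + 13) = 1/(-725) = -1/725)
1/(k(705) + 840428) = 1/(-1/725 + 840428) = 1/(609310299/725) = 725/609310299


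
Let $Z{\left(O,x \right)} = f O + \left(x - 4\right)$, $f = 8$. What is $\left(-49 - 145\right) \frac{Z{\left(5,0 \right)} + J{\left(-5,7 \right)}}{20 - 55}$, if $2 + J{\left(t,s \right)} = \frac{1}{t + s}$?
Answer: $\frac{6693}{35} \approx 191.23$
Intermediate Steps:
$J{\left(t,s \right)} = -2 + \frac{1}{s + t}$ ($J{\left(t,s \right)} = -2 + \frac{1}{t + s} = -2 + \frac{1}{s + t}$)
$Z{\left(O,x \right)} = -4 + x + 8 O$ ($Z{\left(O,x \right)} = 8 O + \left(x - 4\right) = 8 O + \left(-4 + x\right) = -4 + x + 8 O$)
$\left(-49 - 145\right) \frac{Z{\left(5,0 \right)} + J{\left(-5,7 \right)}}{20 - 55} = \left(-49 - 145\right) \frac{\left(-4 + 0 + 8 \cdot 5\right) + \frac{1 - 14 - -10}{7 - 5}}{20 - 55} = - 194 \frac{\left(-4 + 0 + 40\right) + \frac{1 - 14 + 10}{2}}{-35} = - 194 \left(36 + \frac{1}{2} \left(-3\right)\right) \left(- \frac{1}{35}\right) = - 194 \left(36 - \frac{3}{2}\right) \left(- \frac{1}{35}\right) = - 194 \cdot \frac{69}{2} \left(- \frac{1}{35}\right) = \left(-194\right) \left(- \frac{69}{70}\right) = \frac{6693}{35}$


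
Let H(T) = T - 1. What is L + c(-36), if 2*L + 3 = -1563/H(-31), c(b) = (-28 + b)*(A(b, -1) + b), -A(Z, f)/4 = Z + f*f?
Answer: -424517/64 ≈ -6633.1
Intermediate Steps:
A(Z, f) = -4*Z - 4*f² (A(Z, f) = -4*(Z + f*f) = -4*(Z + f²) = -4*Z - 4*f²)
H(T) = -1 + T
c(b) = (-28 + b)*(-4 - 3*b) (c(b) = (-28 + b)*((-4*b - 4*(-1)²) + b) = (-28 + b)*((-4*b - 4*1) + b) = (-28 + b)*((-4*b - 4) + b) = (-28 + b)*((-4 - 4*b) + b) = (-28 + b)*(-4 - 3*b))
L = 1467/64 (L = -3/2 + (-1563/(-1 - 31))/2 = -3/2 + (-1563/(-32))/2 = -3/2 + (-1563*(-1/32))/2 = -3/2 + (½)*(1563/32) = -3/2 + 1563/64 = 1467/64 ≈ 22.922)
L + c(-36) = 1467/64 + (112 - 3*(-36)² + 80*(-36)) = 1467/64 + (112 - 3*1296 - 2880) = 1467/64 + (112 - 3888 - 2880) = 1467/64 - 6656 = -424517/64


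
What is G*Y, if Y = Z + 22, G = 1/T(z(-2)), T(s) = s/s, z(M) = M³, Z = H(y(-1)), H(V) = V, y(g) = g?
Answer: 21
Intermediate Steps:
Z = -1
T(s) = 1
G = 1 (G = 1/1 = 1)
Y = 21 (Y = -1 + 22 = 21)
G*Y = 1*21 = 21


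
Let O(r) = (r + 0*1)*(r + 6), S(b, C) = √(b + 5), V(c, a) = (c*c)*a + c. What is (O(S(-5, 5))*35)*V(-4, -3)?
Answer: 0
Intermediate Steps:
V(c, a) = c + a*c² (V(c, a) = c²*a + c = a*c² + c = c + a*c²)
S(b, C) = √(5 + b)
O(r) = r*(6 + r) (O(r) = (r + 0)*(6 + r) = r*(6 + r))
(O(S(-5, 5))*35)*V(-4, -3) = ((√(5 - 5)*(6 + √(5 - 5)))*35)*(-4*(1 - 3*(-4))) = ((√0*(6 + √0))*35)*(-4*(1 + 12)) = ((0*(6 + 0))*35)*(-4*13) = ((0*6)*35)*(-52) = (0*35)*(-52) = 0*(-52) = 0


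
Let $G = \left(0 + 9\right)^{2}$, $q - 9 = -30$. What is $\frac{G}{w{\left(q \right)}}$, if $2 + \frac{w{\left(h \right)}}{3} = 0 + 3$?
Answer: $27$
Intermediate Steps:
$q = -21$ ($q = 9 - 30 = -21$)
$G = 81$ ($G = 9^{2} = 81$)
$w{\left(h \right)} = 3$ ($w{\left(h \right)} = -6 + 3 \left(0 + 3\right) = -6 + 3 \cdot 3 = -6 + 9 = 3$)
$\frac{G}{w{\left(q \right)}} = \frac{81}{3} = 81 \cdot \frac{1}{3} = 27$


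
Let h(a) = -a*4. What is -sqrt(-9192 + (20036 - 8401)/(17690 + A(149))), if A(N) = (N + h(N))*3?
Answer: -I*sqrt(2456737630177)/16349 ≈ -95.871*I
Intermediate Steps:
h(a) = -4*a
A(N) = -9*N (A(N) = (N - 4*N)*3 = -3*N*3 = -9*N)
-sqrt(-9192 + (20036 - 8401)/(17690 + A(149))) = -sqrt(-9192 + (20036 - 8401)/(17690 - 9*149)) = -sqrt(-9192 + 11635/(17690 - 1341)) = -sqrt(-9192 + 11635/16349) = -sqrt(-150268373/16349) = -I*sqrt(2456737630177)/16349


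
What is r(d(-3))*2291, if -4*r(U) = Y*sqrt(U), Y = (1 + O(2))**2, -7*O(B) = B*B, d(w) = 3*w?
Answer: -61857*I/196 ≈ -315.6*I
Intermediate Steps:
O(B) = -B**2/7 (O(B) = -B*B/7 = -B**2/7)
Y = 9/49 (Y = (1 - 1/7*2**2)**2 = (1 - 1/7*4)**2 = (1 - 4/7)**2 = (3/7)**2 = 9/49 ≈ 0.18367)
r(U) = -9*sqrt(U)/196
r(d(-3))*2291 = -9*3*I/196*2291 = -27*I/196*2291 = -61857*I/196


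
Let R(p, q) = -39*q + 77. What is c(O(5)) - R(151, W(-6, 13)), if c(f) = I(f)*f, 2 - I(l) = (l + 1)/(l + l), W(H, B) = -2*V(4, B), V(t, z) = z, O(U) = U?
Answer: -1084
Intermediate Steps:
W(H, B) = -2*B
R(p, q) = 77 - 39*q
I(l) = 2 - (1 + l)/(2*l) (I(l) = 2 - (l + 1)/(l + l) = 2 - (1 + l)/(2*l))
c(f) = -1/2 + 3*f/2 (c(f) = ((-1 + 3*f)/(2*f))*f = -1/2 + 3*f/2)
c(O(5)) - R(151, W(-6, 13)) = (-1/2 + (3/2)*5) - (77 - (-78)*13) = (-1/2 + 15/2) - (77 - 39*(-26)) = 7 - (77 + 1014) = 7 - 1*1091 = 7 - 1091 = -1084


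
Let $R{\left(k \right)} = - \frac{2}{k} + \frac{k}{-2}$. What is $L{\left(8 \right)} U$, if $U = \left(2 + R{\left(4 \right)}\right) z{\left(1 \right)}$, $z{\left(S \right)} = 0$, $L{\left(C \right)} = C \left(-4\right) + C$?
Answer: $0$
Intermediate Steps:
$R{\left(k \right)} = - \frac{2}{k} - \frac{k}{2}$ ($R{\left(k \right)} = - \frac{2}{k} + k \left(- \frac{1}{2}\right) = - \frac{2}{k} - \frac{k}{2}$)
$L{\left(C \right)} = - 3 C$ ($L{\left(C \right)} = - 4 C + C = - 3 C$)
$U = 0$ ($U = \left(2 - \left(2 + \frac{2}{4}\right)\right) 0 = \left(2 - \frac{5}{2}\right) 0 = \left(- \frac{1}{2}\right) 0 = 0$)
$L{\left(8 \right)} U = \left(-3\right) 8 \cdot 0 = \left(-24\right) 0 = 0$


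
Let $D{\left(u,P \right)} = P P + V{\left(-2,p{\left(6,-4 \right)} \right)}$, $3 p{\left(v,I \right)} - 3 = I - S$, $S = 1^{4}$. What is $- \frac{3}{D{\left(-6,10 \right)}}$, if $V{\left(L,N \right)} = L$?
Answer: $- \frac{3}{98} \approx -0.030612$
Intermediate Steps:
$S = 1$
$p{\left(v,I \right)} = \frac{2}{3} + \frac{I}{3}$ ($p{\left(v,I \right)} = 1 + \frac{I - 1}{3} = 1 + \frac{-1 + I}{3} = 1 + \left(- \frac{1}{3} + \frac{I}{3}\right) = \frac{2}{3} + \frac{I}{3}$)
$D{\left(u,P \right)} = -2 + P^{2}$ ($D{\left(u,P \right)} = P P - 2 = P^{2} - 2 = -2 + P^{2}$)
$- \frac{3}{D{\left(-6,10 \right)}} = - \frac{3}{-2 + 10^{2}} = - \frac{3}{-2 + 100} = - \frac{3}{98}$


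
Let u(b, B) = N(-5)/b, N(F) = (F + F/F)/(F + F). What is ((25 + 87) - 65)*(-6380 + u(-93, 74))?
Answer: -139434994/465 ≈ -2.9986e+5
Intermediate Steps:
N(F) = (1 + F)/(2*F) (N(F) = (F + 1)/((2*F)) = (1 + F)*(1/(2*F)) = (1 + F)/(2*F))
u(b, B) = 2/(5*b) (u(b, B) = ((½)*(1 - 5)/(-5))/b = ((½)*(-⅕)*(-4))/b = 2/(5*b))
((25 + 87) - 65)*(-6380 + u(-93, 74)) = ((25 + 87) - 65)*(-6380 + (⅖)/(-93)) = (112 - 65)*(-6380 + (⅖)*(-1/93)) = 47*(-6380 - 2/465) = 47*(-2966702/465) = -139434994/465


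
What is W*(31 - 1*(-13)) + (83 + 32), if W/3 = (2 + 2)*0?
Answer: 115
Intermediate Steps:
W = 0 (W = 3*((2 + 2)*0) = 3*(4*0) = 3*0 = 0)
W*(31 - 1*(-13)) + (83 + 32) = 0*(31 - 1*(-13)) + (83 + 32) = 0*(31 + 13) + 115 = 0*44 + 115 = 0 + 115 = 115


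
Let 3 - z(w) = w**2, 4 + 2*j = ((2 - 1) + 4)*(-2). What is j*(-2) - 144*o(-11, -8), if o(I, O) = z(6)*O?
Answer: -38002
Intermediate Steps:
j = -7 (j = -2 + (((2 - 1) + 4)*(-2))/2 = -2 + ((1 + 4)*(-2))/2 = -2 + (5*(-2))/2 = -2 + (1/2)*(-10) = -2 - 5 = -7)
z(w) = 3 - w**2
o(I, O) = -33*O (o(I, O) = (3 - 1*6**2)*O = (3 - 1*36)*O = (3 - 36)*O = -33*O)
j*(-2) - 144*o(-11, -8) = -7*(-2) - (-4752)*(-8) = 14 - 144*264 = 14 - 38016 = -38002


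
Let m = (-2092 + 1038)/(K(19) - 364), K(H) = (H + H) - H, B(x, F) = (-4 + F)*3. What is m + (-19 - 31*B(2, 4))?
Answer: -5501/345 ≈ -15.945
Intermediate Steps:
B(x, F) = -12 + 3*F
K(H) = H (K(H) = 2*H - H = H)
m = 1054/345 (m = (-2092 + 1038)/(19 - 364) = -1054/(-345) = -1054*(-1/345) = 1054/345 ≈ 3.0551)
m + (-19 - 31*B(2, 4)) = 1054/345 + (-19 - 31*(-12 + 3*4)) = 1054/345 + (-19 - 31*(-12 + 12)) = 1054/345 + (-19 - 31*0) = 1054/345 + (-19 + 0) = 1054/345 - 19 = -5501/345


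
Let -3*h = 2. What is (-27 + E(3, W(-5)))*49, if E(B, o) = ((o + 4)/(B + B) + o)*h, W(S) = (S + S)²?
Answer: -46403/9 ≈ -5155.9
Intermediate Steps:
W(S) = 4*S² (W(S) = (2*S)² = 4*S²)
h = -⅔ (h = -⅓*2 = -⅔ ≈ -0.66667)
E(B, o) = -2*o/3 - (4 + o)/(3*B) (E(B, o) = ((o + 4)/(B + B) + o)*(-⅔) = ((4 + o)/((2*B)) + o)*(-⅔) = ((4 + o)*(1/(2*B)) + o)*(-⅔) = ((4 + o)/(2*B) + o)*(-⅔) = (o + (4 + o)/(2*B))*(-⅔) = -2*o/3 - (4 + o)/(3*B))
(-27 + E(3, W(-5)))*49 = (-27 + (⅓)*(-4 - 4*(-5)² - 2*3*4*(-5)²)/3)*49 = (-27 + (⅓)*(⅓)*(-4 - 4*25 - 2*3*4*25))*49 = (-27 + (⅓)*(⅓)*(-4 - 1*100 - 2*3*100))*49 = (-27 + (⅓)*(⅓)*(-4 - 100 - 600))*49 = (-27 + (⅓)*(⅓)*(-704))*49 = (-27 - 704/9)*49 = -947/9*49 = -46403/9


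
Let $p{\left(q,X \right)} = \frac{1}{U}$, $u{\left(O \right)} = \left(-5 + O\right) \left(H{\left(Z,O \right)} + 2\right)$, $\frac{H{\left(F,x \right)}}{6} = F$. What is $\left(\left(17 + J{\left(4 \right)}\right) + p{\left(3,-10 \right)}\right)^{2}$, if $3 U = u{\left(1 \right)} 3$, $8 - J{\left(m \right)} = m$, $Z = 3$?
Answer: $\frac{2819041}{6400} \approx 440.48$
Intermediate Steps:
$J{\left(m \right)} = 8 - m$
$H{\left(F,x \right)} = 6 F$
$u{\left(O \right)} = -100 + 20 O$ ($u{\left(O \right)} = \left(-5 + O\right) \left(6 \cdot 3 + 2\right) = \left(-5 + O\right) \left(18 + 2\right) = \left(-5 + O\right) 20 = -100 + 20 O$)
$U = -80$ ($U = \frac{\left(-100 + 20 \cdot 1\right) 3}{3} = \frac{\left(-100 + 20\right) 3}{3} = \frac{\left(-80\right) 3}{3} = \frac{1}{3} \left(-240\right) = -80$)
$p{\left(q,X \right)} = - \frac{1}{80}$ ($p{\left(q,X \right)} = \frac{1}{-80} = - \frac{1}{80}$)
$\left(\left(17 + J{\left(4 \right)}\right) + p{\left(3,-10 \right)}\right)^{2} = \left(\left(17 + \left(8 - 4\right)\right) - \frac{1}{80}\right)^{2} = \left(\left(17 + 4\right) - \frac{1}{80}\right)^{2} = \left(21 - \frac{1}{80}\right)^{2} = \left(\frac{1679}{80}\right)^{2} = \frac{2819041}{6400}$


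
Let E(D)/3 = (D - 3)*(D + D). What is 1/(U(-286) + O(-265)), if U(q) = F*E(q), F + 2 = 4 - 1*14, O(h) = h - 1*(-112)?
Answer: -1/5951241 ≈ -1.6803e-7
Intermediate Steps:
E(D) = 6*D*(-3 + D) (E(D) = 3*((D - 3)*(D + D)) = 3*((-3 + D)*(2*D)) = 3*(2*D*(-3 + D)) = 6*D*(-3 + D))
O(h) = 112 + h (O(h) = h + 112 = 112 + h)
F = -12 (F = -2 + (4 - 1*14) = -2 + (4 - 14) = -2 - 10 = -12)
U(q) = -72*q*(-3 + q)
1/(U(-286) + O(-265)) = 1/(72*(-286)*(3 - 1*(-286)) + (112 - 265)) = 1/(72*(-286)*(3 + 286) - 153) = 1/(72*(-286)*289 - 153) = 1/(-5951088 - 153) = 1/(-5951241) = -1/5951241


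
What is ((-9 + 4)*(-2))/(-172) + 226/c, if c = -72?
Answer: -4949/1548 ≈ -3.1970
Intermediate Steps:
((-9 + 4)*(-2))/(-172) + 226/c = ((-9 + 4)*(-2))/(-172) + 226/(-72) = -5*(-2)*(-1/172) + 226*(-1/72) = 10*(-1/172) - 113/36 = -5/86 - 113/36 = -4949/1548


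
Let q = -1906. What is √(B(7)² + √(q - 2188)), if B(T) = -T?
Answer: √(49 + I*√4094) ≈ 8.0496 + 3.9744*I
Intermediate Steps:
√(B(7)² + √(q - 2188)) = √((-1*7)² + √(-1906 - 2188)) = √((-7)² + √(-4094)) = √(49 + I*√4094)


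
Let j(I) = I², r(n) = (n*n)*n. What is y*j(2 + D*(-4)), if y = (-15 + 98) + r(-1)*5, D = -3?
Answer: 15288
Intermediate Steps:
r(n) = n³ (r(n) = n²*n = n³)
y = 78 (y = (-15 + 98) + (-1)³*5 = 83 - 1*5 = 83 - 5 = 78)
y*j(2 + D*(-4)) = 78*(2 - 3*(-4))² = 78*(2 + 12)² = 78*14² = 78*196 = 15288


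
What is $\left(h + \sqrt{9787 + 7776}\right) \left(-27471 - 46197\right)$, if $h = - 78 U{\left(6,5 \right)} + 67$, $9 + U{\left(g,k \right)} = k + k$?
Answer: $810348 - 73668 \sqrt{17563} \approx -8.9525 \cdot 10^{6}$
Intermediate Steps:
$U{\left(g,k \right)} = -9 + 2 k$ ($U{\left(g,k \right)} = -9 + \left(k + k\right) = -9 + 2 k$)
$h = -11$ ($h = - 78 \left(-9 + 2 \cdot 5\right) + 67 = - 78 \left(-9 + 10\right) + 67 = \left(-78\right) 1 + 67 = -78 + 67 = -11$)
$\left(h + \sqrt{9787 + 7776}\right) \left(-27471 - 46197\right) = \left(-11 + \sqrt{9787 + 7776}\right) \left(-27471 - 46197\right) = \left(-11 + \sqrt{17563}\right) \left(-73668\right) = 810348 - 73668 \sqrt{17563}$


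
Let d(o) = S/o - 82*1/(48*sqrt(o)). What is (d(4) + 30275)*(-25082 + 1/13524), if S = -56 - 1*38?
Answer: -70363133651711/92736 ≈ -7.5875e+8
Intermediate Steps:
S = -94 (S = -56 - 38 = -94)
d(o) = -94/o - 41/(24*sqrt(o)) (d(o) = -94/o - 82*1/(48*sqrt(o)) = -94/o - 41/(24*sqrt(o)))
(d(4) + 30275)*(-25082 + 1/13524) = ((-94/4 - 41/(24*sqrt(4))) + 30275)*(-25082 + 1/13524) = ((-94*1/4 - 41/24*1/2) + 30275)*(-25082 + 1/13524) = ((-47/2 - 41/48) + 30275)*(-339208967/13524) = (-1169/48 + 30275)*(-339208967/13524) = (1452031/48)*(-339208967/13524) = -70363133651711/92736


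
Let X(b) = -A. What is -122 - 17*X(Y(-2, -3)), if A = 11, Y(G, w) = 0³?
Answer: 65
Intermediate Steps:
Y(G, w) = 0
X(b) = -11 (X(b) = -1*11 = -11)
-122 - 17*X(Y(-2, -3)) = -122 - 17*(-11) = -122 + 187 = 65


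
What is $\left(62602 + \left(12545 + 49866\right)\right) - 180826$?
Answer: $-55813$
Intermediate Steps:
$\left(62602 + \left(12545 + 49866\right)\right) - 180826 = \left(62602 + 62411\right) - 180826 = 125013 - 180826 = -55813$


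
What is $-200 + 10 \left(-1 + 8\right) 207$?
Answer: $14290$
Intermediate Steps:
$-200 + 10 \left(-1 + 8\right) 207 = -200 + 10 \cdot 7 \cdot 207 = -200 + 70 \cdot 207 = -200 + 14490 = 14290$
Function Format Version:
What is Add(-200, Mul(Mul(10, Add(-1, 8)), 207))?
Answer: 14290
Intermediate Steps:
Add(-200, Mul(Mul(10, Add(-1, 8)), 207)) = Add(-200, Mul(Mul(10, 7), 207)) = Add(-200, Mul(70, 207)) = Add(-200, 14490) = 14290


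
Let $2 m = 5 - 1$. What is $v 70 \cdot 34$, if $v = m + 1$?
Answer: $7140$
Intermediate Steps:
$m = 2$ ($m = \frac{5 - 1}{2} = \frac{1}{2} \cdot 4 = 2$)
$v = 3$ ($v = 2 + 1 = 3$)
$v 70 \cdot 34 = 3 \cdot 70 \cdot 34 = 210 \cdot 34 = 7140$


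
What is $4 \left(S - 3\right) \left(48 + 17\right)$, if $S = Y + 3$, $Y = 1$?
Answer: $260$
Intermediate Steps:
$S = 4$ ($S = 1 + 3 = 4$)
$4 \left(S - 3\right) \left(48 + 17\right) = 4 \left(4 - 3\right) \left(48 + 17\right) = 4 \cdot 1 \cdot 65 = 4 \cdot 65 = 260$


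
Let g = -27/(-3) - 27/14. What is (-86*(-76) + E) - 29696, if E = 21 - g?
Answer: -324045/14 ≈ -23146.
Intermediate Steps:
g = 99/14 (g = -27*(-⅓) - 27*1/14 = 9 - 27/14 = 99/14 ≈ 7.0714)
E = 195/14 (E = 21 - 1*99/14 = 21 - 99/14 = 195/14 ≈ 13.929)
(-86*(-76) + E) - 29696 = (-86*(-76) + 195/14) - 29696 = (6536 + 195/14) - 29696 = 91699/14 - 29696 = -324045/14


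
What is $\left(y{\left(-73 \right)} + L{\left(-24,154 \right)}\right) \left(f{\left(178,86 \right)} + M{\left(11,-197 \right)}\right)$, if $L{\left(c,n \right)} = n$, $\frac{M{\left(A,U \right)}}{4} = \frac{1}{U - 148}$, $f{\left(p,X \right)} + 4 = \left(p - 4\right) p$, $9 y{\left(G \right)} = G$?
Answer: $\frac{14028034228}{3105} \approx 4.5179 \cdot 10^{6}$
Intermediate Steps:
$y{\left(G \right)} = \frac{G}{9}$
$f{\left(p,X \right)} = -4 + p \left(-4 + p\right)$ ($f{\left(p,X \right)} = -4 + \left(p - 4\right) p = -4 + \left(-4 + p\right) p = -4 + p \left(-4 + p\right)$)
$M{\left(A,U \right)} = \frac{4}{-148 + U}$ ($M{\left(A,U \right)} = \frac{4}{U - 148} = \frac{4}{-148 + U}$)
$\left(y{\left(-73 \right)} + L{\left(-24,154 \right)}\right) \left(f{\left(178,86 \right)} + M{\left(11,-197 \right)}\right) = \left(\frac{1}{9} \left(-73\right) + 154\right) \left(\left(-4 + 178^{2} - 712\right) + \frac{4}{-148 - 197}\right) = \left(- \frac{73}{9} + 154\right) \left(\left(-4 + 31684 - 712\right) + \frac{4}{-345}\right) = \frac{1313 \left(30968 + 4 \left(- \frac{1}{345}\right)\right)}{9} = \frac{1313 \left(30968 - \frac{4}{345}\right)}{9} = \frac{1313}{9} \cdot \frac{10683956}{345} = \frac{14028034228}{3105}$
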